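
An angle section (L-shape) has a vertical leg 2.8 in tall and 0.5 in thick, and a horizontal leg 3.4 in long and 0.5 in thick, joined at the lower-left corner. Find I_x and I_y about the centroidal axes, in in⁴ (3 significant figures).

Decompose the section into non-overlapping parts with the origin at the bottom-left of its bounding rectangle.
Vertical leg: 0.5 × 2.8, A = 1.4 in², y = 1.4 in, Ī = 0.91467 in⁴.
Horizontal leg (remainder): 2.9 × 0.5, A = 1.45 in², y = 0.25 in, Ī = 0.030208 in⁴.
Centroid: ȳ = ΣA·y / ΣA = 0.81491 in.
Transfer each piece to the centroidal x-axis using Ī + A·d² with d = y − 0.81491:
  vertical leg: d = 0.58509 in → contributes +1.3939 in⁴
  horizontal leg (remainder): d = -0.56491 in → contributes +0.49294 in⁴
Total I = 1.8869 in⁴.
For the y-axis: x̄ = 1.1149 in.
Repeating about the centroidal y-axis gives I_y = 3.1039 in⁴.

I_x ≈ 1.89 in⁴, I_y ≈ 3.10 in⁴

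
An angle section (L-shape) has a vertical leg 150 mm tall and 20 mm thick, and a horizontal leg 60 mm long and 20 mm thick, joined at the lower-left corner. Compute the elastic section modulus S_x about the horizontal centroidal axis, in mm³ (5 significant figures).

Decompose the section into non-overlapping parts with the origin at the bottom-left of its bounding rectangle.
Vertical leg: 20 × 150, A = 3 000 mm², y = 75 mm, Ī = 5 625 000 mm⁴.
Horizontal leg (remainder): 40 × 20, A = 800 mm², y = 10 mm, Ī = 26666.67 mm⁴.
Centroid: ȳ = ΣA·y / ΣA = 61.31579 mm.
Transfer each piece to the horizontal centroidal axis using Ī + A·d² with d = y − 61.31579:
  vertical leg: d = 13.68421 mm → contributes +6 186 773 mm⁴
  horizontal leg (remainder): d = -51.31579 mm → contributes +2 133 315 mm⁴
Total I = 8 320 088 mm⁴.
Extreme fibre distance c = 88.68421 mm; S = I/c = 93817.01 mm³.

S_x ≈ 9.3817 × 10⁴ mm³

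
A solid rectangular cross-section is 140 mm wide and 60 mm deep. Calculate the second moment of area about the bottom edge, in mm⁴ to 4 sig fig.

The section: 140 × 60, A = 8 400 mm², y = 30 mm, Ī = 2 520 000 mm⁴.
Transfer it to a horizontal axis along the bottom face using Ī + A·d² with d = y − 0:
  the section: d = 30 mm → contributes +10 080 000 mm⁴
Total I = 10 080 000 mm⁴.

I_base ≈ 1.008 × 10⁷ mm⁴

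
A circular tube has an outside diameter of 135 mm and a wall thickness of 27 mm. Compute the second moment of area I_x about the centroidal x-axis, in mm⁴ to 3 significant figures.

Break the section into simple shapes (no overlaps), measuring from the bottom-left corner of the bounding box.
Outer circle: ⌀135, A = 14 314 mm², y = 67.5 mm, Ī = 16 304 406 mm⁴.
Bore (subtracted): ⌀81, A = 5 153 mm², y = 67.5 mm, Ī = 2 113 051 mm⁴.
By symmetry the centroid is at mid-height, ȳ = 67.5 mm.
All pieces are centred on the centroidal x-axis, so I = ΣĪ (holes subtracted) = 14 191 355 mm⁴.

I_x ≈ 1.42 × 10⁷ mm⁴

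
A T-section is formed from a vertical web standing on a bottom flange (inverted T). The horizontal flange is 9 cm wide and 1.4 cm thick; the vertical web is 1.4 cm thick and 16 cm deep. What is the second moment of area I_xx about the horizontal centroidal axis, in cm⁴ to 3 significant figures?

I_xx ≈ 1090 cm⁴

Treat the section as a set of non-overlapping primitives; coordinates are from the bounding-box lower-left.
Flange: 9 × 1.4, A = 12.6 cm², y = 0.7 cm, Ī = 2.058 cm⁴.
Web: 1.4 × 16, A = 22.4 cm², y = 9.4 cm, Ī = 477.87 cm⁴.
Centroid: ȳ = ΣA·y / ΣA = 6.268 cm.
Transfer each piece to the horizontal centroidal axis using Ī + A·d² with d = y − 6.268:
  flange: d = -5.568 cm → contributes +392.69 cm⁴
  web: d = 3.132 cm → contributes +697.6 cm⁴
Total I = 1090.3 cm⁴.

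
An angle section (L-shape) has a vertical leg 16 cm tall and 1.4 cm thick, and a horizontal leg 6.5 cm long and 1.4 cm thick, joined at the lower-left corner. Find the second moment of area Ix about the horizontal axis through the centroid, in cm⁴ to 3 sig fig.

Split into non-overlapping primitives; take the origin at the lower-left of the bounding box.
Vertical leg: 1.4 × 16, A = 22.4 cm², y = 8 cm, Ī = 477.87 cm⁴.
Horizontal leg (remainder): 5.1 × 1.4, A = 7.14 cm², y = 0.7 cm, Ī = 1.1662 cm⁴.
Centroid: ȳ = ΣA·y / ΣA = 6.2355 cm.
Transfer each piece to the horizontal axis through the centroid using Ī + A·d² with d = y − 6.2355:
  vertical leg: d = 1.7645 cm → contributes +547.6 cm⁴
  horizontal leg (remainder): d = -5.5355 cm → contributes +219.95 cm⁴
Total I = 767.56 cm⁴.

Ix ≈ 768 cm⁴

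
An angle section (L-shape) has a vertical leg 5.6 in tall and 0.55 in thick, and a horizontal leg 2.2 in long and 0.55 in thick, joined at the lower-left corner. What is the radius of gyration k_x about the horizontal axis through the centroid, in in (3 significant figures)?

k_x ≈ 1.77 in

Decompose the section into non-overlapping parts with the origin at the bottom-left of its bounding rectangle.
Vertical leg: 0.55 × 5.6, A = 3.08 in², y = 2.8 in, Ī = 8.0491 in⁴.
Horizontal leg (remainder): 1.65 × 0.55, A = 0.9075 in², y = 0.275 in, Ī = 0.022877 in⁴.
Centroid: ȳ = ΣA·y / ΣA = 2.2253 in.
Transfer each piece to the horizontal axis through the centroid using Ī + A·d² with d = y − 2.2253:
  vertical leg: d = 0.57466 in → contributes +9.0662 in⁴
  horizontal leg (remainder): d = -1.9503 in → contributes +3.4749 in⁴
Total I = 12.541 in⁴.
Radius of gyration: k = √(I/A) = √(12.541 / 3.9875) = 1.7734 in.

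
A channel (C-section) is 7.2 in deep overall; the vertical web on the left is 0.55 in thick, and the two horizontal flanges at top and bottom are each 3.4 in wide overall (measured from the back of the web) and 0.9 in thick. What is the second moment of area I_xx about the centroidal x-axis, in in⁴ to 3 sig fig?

I_xx ≈ 68.4 in⁴

Break the section into simple shapes (no overlaps), measuring from the bottom-left corner of the bounding box.
Web: 0.55 × 7.2, A = 3.96 in², y = 3.6 in, Ī = 17.107 in⁴.
Top flange (beyond web): 2.85 × 0.9, A = 2.565 in², y = 6.75 in, Ī = 0.17314 in⁴.
Bottom flange (beyond web): 2.85 × 0.9, A = 2.565 in², y = 0.45 in, Ī = 0.17314 in⁴.
By symmetry the centroid is at mid-height, ȳ = 3.6 in.
Transfer each piece to the centroidal x-axis using Ī + A·d² with d = y − 3.6:
  web: d = 0 in → contributes +17.107 in⁴
  top flange (beyond web): d = 3.15 in → contributes +25.624 in⁴
  bottom flange (beyond web): d = -3.15 in → contributes +25.624 in⁴
Total I = 68.356 in⁴.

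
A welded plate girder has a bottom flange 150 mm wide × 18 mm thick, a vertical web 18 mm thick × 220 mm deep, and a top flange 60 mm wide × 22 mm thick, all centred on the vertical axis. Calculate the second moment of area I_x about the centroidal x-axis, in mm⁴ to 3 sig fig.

Treat the section as a set of non-overlapping primitives; coordinates are from the bounding-box lower-left.
Bottom plate: 150 × 18, A = 2 700 mm², y = 9 mm, Ī = 72 900 mm⁴.
Web plate: 18 × 220, A = 3 960 mm², y = 128 mm, Ī = 15 972 000 mm⁴.
Top plate: 60 × 22, A = 1 320 mm², y = 249 mm, Ī = 53 240 mm⁴.
Centroid: ȳ = ΣA·y / ΣA = 107.75 mm.
Transfer each piece to the centroidal x-axis using Ī + A·d² with d = y − 107.75:
  bottom plate: d = -98.752 mm → contributes +26 403 121 mm⁴
  web plate: d = 20.248 mm → contributes +17 595 546 mm⁴
  top plate: d = 141.25 mm → contributes +26 388 602 mm⁴
Total I = 70 387 269 mm⁴.

I_x ≈ 7.04 × 10⁷ mm⁴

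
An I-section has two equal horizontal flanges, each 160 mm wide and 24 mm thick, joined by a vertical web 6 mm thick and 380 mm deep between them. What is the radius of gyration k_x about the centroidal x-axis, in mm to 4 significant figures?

k_x ≈ 185.1 mm

Split into non-overlapping primitives; take the origin at the lower-left of the bounding box.
Bottom flange: 160 × 24, A = 3 840 mm², y = 12 mm, Ī = 184 320 mm⁴.
Web: 6 × 380, A = 2 280 mm², y = 214 mm, Ī = 27 436 000 mm⁴.
Top flange: 160 × 24, A = 3 840 mm², y = 416 mm, Ī = 184 320 mm⁴.
By symmetry the centroid is at mid-height, ȳ = 214 mm.
Transfer each piece to the centroidal x-axis using Ī + A·d² with d = y − 214:
  bottom flange: d = -202 mm → contributes +156 871 680 mm⁴
  web: d = 0 mm → contributes +27 436 000 mm⁴
  top flange: d = 202 mm → contributes +156 871 680 mm⁴
Total I = 341 179 360 mm⁴.
Radius of gyration: k = √(I/A) = √(341 179 360 / 9 960) = 185.081 mm.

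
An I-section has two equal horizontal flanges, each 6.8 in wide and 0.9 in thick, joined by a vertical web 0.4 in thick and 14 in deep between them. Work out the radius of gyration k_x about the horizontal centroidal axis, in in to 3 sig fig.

k_x ≈ 6.58 in

Decompose the section into non-overlapping parts with the origin at the bottom-left of its bounding rectangle.
Bottom flange: 6.8 × 0.9, A = 6.12 in², y = 0.45 in, Ī = 0.4131 in⁴.
Web: 0.4 × 14, A = 5.6 in², y = 7.9 in, Ī = 91.467 in⁴.
Top flange: 6.8 × 0.9, A = 6.12 in², y = 15.35 in, Ī = 0.4131 in⁴.
By symmetry the centroid is at mid-height, ȳ = 7.9 in.
Transfer each piece to the horizontal centroidal axis using Ī + A·d² with d = y − 7.9:
  bottom flange: d = -7.45 in → contributes +340.09 in⁴
  web: d = 0 in → contributes +91.467 in⁴
  top flange: d = 7.45 in → contributes +340.09 in⁴
Total I = 771.64 in⁴.
Radius of gyration: k = √(I/A) = √(771.64 / 17.84) = 6.5767 in.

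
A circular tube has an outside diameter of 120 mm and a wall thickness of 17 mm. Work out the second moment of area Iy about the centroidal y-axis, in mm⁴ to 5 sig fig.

Iy ≈ 7.4936 × 10⁶ mm⁴

Split into non-overlapping primitives; take the origin at the lower-left of the bounding box.
Outer circle: ⌀120, A = 11309.73 mm², x = 60 mm, Ī = 10 178 760 mm⁴.
Bore (subtracted): ⌀86, A = 5808.805 mm², x = 60 mm, Ī = 2 685 120 mm⁴.
By symmetry the centroid is at mid-width, x̄ = 60 mm.
All pieces are centred on the centroidal y-axis, so I = ΣĪ (holes subtracted) = 7 493 640 mm⁴.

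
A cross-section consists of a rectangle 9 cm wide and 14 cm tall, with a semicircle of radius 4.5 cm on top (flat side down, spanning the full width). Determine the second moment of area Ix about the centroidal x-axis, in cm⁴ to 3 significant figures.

Ix ≈ 4120 cm⁴

Treat the section as a set of non-overlapping primitives; coordinates are from the bounding-box lower-left.
Rectangular body: 9 × 14, A = 126 cm², y = 7 cm, Ī = 2 058 cm⁴.
Semicircular cap: semicircle r = 4.5, A = 31.809 cm², y = 15.91 cm, Ī = 45.007 cm⁴.
Centroid: ȳ = ΣA·y / ΣA = 8.7959 cm.
Transfer each piece to the centroidal x-axis using Ī + A·d² with d = y − 8.7959:
  rectangular body: d = -1.7959 cm → contributes +2464.4 cm⁴
  semicircular cap: d = 7.1139 cm → contributes +1654.8 cm⁴
Total I = 4119.2 cm⁴.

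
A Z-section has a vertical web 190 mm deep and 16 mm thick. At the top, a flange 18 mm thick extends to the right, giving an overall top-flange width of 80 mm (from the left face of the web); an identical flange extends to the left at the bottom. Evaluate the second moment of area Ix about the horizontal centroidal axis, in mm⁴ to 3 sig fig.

Ix ≈ 2.62 × 10⁷ mm⁴

Treat the section as a set of non-overlapping primitives; coordinates are from the bounding-box lower-left.
Web: 16 × 190, A = 3 040 mm², y = 95 mm, Ī = 9 145 333 mm⁴.
Top flange (beyond web): 64 × 18, A = 1 152 mm², y = 181 mm, Ī = 31 104 mm⁴.
Bottom flange (beyond web): 64 × 18, A = 1 152 mm², y = 9 mm, Ī = 31 104 mm⁴.
Centroid: ȳ = ΣA·y / ΣA = 95 mm.
Transfer each piece to the horizontal centroidal axis using Ī + A·d² with d = y − 95:
  web: d = 0 mm → contributes +9 145 333 mm⁴
  top flange (beyond web): d = 86 mm → contributes +8 551 296 mm⁴
  bottom flange (beyond web): d = -86 mm → contributes +8 551 296 mm⁴
Total I = 26 247 925 mm⁴.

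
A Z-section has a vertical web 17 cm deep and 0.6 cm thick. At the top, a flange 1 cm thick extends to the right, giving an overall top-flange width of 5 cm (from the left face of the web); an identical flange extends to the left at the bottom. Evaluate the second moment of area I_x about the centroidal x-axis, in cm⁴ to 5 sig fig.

Split into non-overlapping primitives; take the origin at the lower-left of the bounding box.
Web: 0.6 × 17, A = 10.2 cm², y = 8.5 cm, Ī = 245.65 cm⁴.
Top flange (beyond web): 4.4 × 1, A = 4.4 cm², y = 16.5 cm, Ī = 0.3666667 cm⁴.
Bottom flange (beyond web): 4.4 × 1, A = 4.4 cm², y = 0.5 cm, Ī = 0.3666667 cm⁴.
Centroid: ȳ = ΣA·y / ΣA = 8.5 cm.
Transfer each piece to the centroidal x-axis using Ī + A·d² with d = y − 8.5:
  web: d = 0 cm → contributes +245.65 cm⁴
  top flange (beyond web): d = 8 cm → contributes +281.9667 cm⁴
  bottom flange (beyond web): d = -8 cm → contributes +281.9667 cm⁴
Total I = 809.5833 cm⁴.

I_x ≈ 809.58 cm⁴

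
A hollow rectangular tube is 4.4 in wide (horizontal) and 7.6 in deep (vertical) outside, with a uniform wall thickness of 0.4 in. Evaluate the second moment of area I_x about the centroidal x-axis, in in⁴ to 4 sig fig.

Treat the section as a set of non-overlapping primitives; coordinates are from the bounding-box lower-left.
Outer rectangle: 4.4 × 7.6, A = 33.44 in², y = 3.8 in, Ī = 160.958 in⁴.
Inner void (subtracted): 3.6 × 6.8, A = 24.48 in², y = 3.8 in, Ī = 94.3296 in⁴.
By symmetry the centroid is at mid-height, ȳ = 3.8 in.
All pieces are centred on the centroidal x-axis, so I = ΣĪ (holes subtracted) = 66.6283 in⁴.

I_x ≈ 66.63 in⁴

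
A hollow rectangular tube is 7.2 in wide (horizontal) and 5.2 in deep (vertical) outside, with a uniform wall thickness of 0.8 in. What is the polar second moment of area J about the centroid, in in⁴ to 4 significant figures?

J ≈ 171.6 in⁴

Treat the section as a set of non-overlapping primitives; coordinates are from the bounding-box lower-left.
Outer rectangle: 7.2 × 5.2, A = 37.44 in², y = 2.6 in, Ī = 84.3648 in⁴.
Inner void (subtracted): 5.6 × 3.6, A = 20.16 in², y = 2.6 in, Ī = 21.7728 in⁴.
By symmetry the centroid is at mid-height, ȳ = 2.6 in.
All pieces are centred on the centroidal x-axis, so I = ΣĪ (holes subtracted) = 62.592 in⁴.
Repeating about the centroidal y-axis gives I_y = 109.056 in⁴.
Polar second moment: J = I_x + I_y = 171.648 in⁴.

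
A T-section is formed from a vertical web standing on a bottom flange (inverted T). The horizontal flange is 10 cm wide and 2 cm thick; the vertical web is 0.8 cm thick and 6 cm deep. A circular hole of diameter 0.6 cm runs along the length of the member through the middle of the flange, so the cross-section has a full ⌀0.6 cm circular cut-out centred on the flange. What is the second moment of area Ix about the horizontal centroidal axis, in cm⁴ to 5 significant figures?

Ix ≈ 82.824 cm⁴

Break the section into simple shapes (no overlaps), measuring from the bottom-left corner of the bounding box.
Flange: 10 × 2, A = 20 cm², y = 1 cm, Ī = 6.666667 cm⁴.
Web: 0.8 × 6, A = 4.8 cm², y = 5 cm, Ī = 14.4 cm⁴.
Hole (subtracted): ⌀0.6, A = 0.2827433 cm², y = 1 cm, Ī = 0.006361725 cm⁴.
Centroid: ȳ = ΣA·y / ΣA = 1.783122 cm.
Transfer each piece to the horizontal centroidal axis using Ī + A·d² with d = y − 1.783122:
  flange: d = -0.7831219 cm → contributes +18.93226 cm⁴
  web: d = 3.216878 cm → contributes +64.07186 cm⁴
  hole: d = -0.7831219 cm → contributes −0.1797625 cm⁴
Total I = 82.82436 cm⁴.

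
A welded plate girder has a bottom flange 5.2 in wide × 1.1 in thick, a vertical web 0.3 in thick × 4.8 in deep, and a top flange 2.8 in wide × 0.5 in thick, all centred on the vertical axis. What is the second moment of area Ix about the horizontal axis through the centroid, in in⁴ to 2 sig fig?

Ix ≈ 43 in⁴

Split into non-overlapping primitives; take the origin at the lower-left of the bounding box.
Bottom plate: 5.2 × 1.1, A = 5.72 in², y = 0.55 in, Ī = 0.5768 in⁴.
Web plate: 0.3 × 4.8, A = 1.44 in², y = 3.5 in, Ī = 2.765 in⁴.
Top plate: 2.8 × 0.5, A = 1.4 in², y = 6.15 in, Ī = 0.02917 in⁴.
Centroid: ȳ = ΣA·y / ΣA = 1.962 in.
Transfer each piece to the horizontal axis through the centroid using Ī + A·d² with d = y − 1.962:
  bottom plate: d = -1.412 in → contributes +11.98 in⁴
  web plate: d = 1.538 in → contributes +6.17 in⁴
  top plate: d = 4.188 in → contributes +24.58 in⁴
Total I = 42.74 in⁴.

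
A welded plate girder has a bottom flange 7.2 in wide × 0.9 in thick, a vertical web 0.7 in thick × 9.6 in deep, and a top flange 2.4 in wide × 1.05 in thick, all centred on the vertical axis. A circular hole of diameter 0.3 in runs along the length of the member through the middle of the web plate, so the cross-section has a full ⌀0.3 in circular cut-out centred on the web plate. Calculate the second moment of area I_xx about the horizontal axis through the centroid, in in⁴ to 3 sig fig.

Decompose the section into non-overlapping parts with the origin at the bottom-left of its bounding rectangle.
Bottom plate: 7.2 × 0.9, A = 6.48 in², y = 0.45 in, Ī = 0.4374 in⁴.
Web plate: 0.7 × 9.6, A = 6.72 in², y = 5.7 in, Ī = 51.61 in⁴.
Top plate: 2.4 × 1.05, A = 2.52 in², y = 11.025 in, Ī = 0.23153 in⁴.
Hole (subtracted): ⌀0.3, A = 0.070686 in², y = 5.7 in, Ī = 0.00039761 in⁴.
Centroid: ȳ = ΣA·y / ΣA = 4.3836 in.
Transfer each piece to the horizontal axis through the centroid using Ī + A·d² with d = y − 4.3836:
  bottom plate: d = -3.9336 in → contributes +100.7 in⁴
  web plate: d = 1.3164 in → contributes +63.255 in⁴
  top plate: d = 6.6414 in → contributes +111.38 in⁴
  hole: d = 1.3164 in → contributes −0.12289 in⁴
Total I = 275.22 in⁴.

I_xx ≈ 275 in⁴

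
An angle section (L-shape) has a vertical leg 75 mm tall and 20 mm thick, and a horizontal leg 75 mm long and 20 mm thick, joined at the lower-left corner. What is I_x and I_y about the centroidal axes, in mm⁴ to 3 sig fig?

I_x ≈ 1.22 × 10⁶ mm⁴, I_y ≈ 1.22 × 10⁶ mm⁴

Split into non-overlapping primitives; take the origin at the lower-left of the bounding box.
Vertical leg: 20 × 75, A = 1 500 mm², y = 37.5 mm, Ī = 703 125 mm⁴.
Horizontal leg (remainder): 55 × 20, A = 1 100 mm², y = 10 mm, Ī = 36 667 mm⁴.
Centroid: ȳ = ΣA·y / ΣA = 25.865 mm.
Transfer each piece to the centroidal x-axis using Ī + A·d² with d = y − 25.865:
  vertical leg: d = 11.635 mm → contributes +906 171 mm⁴
  horizontal leg (remainder): d = -15.865 mm → contributes +313 548 mm⁴
Total I = 1 219 720 mm⁴.
For the y-axis: x̄ = 25.865 mm.
Repeating about the centroidal y-axis gives I_y = 1 219 720 mm⁴.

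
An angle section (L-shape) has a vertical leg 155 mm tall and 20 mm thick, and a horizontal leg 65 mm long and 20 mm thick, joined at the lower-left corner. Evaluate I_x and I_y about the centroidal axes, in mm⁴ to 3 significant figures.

I_x ≈ 9.41 × 10⁶ mm⁴, I_y ≈ 9.92 × 10⁵ mm⁴

Decompose the section into non-overlapping parts with the origin at the bottom-left of its bounding rectangle.
Vertical leg: 20 × 155, A = 3 100 mm², y = 77.5 mm, Ī = 6 206 458 mm⁴.
Horizontal leg (remainder): 45 × 20, A = 900 mm², y = 10 mm, Ī = 30 000 mm⁴.
Centroid: ȳ = ΣA·y / ΣA = 62.313 mm.
Transfer each piece to the centroidal x-axis using Ī + A·d² with d = y − 62.313:
  vertical leg: d = 15.188 mm → contributes +6 921 505 mm⁴
  horizontal leg (remainder): d = -52.313 mm → contributes +2 492 938 mm⁴
Total I = 9 414 443 mm⁴.
For the y-axis: x̄ = 17.313 mm.
Repeating about the centroidal y-axis gives I_y = 991 943 mm⁴.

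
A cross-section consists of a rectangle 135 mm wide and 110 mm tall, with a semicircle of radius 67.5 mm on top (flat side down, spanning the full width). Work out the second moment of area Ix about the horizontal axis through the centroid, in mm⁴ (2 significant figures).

Ix ≈ 5.1 × 10⁷ mm⁴

Treat the section as a set of non-overlapping primitives; coordinates are from the bounding-box lower-left.
Rectangular body: 135 × 110, A = 14 850 mm², y = 55 mm, Ī = 14 973 750 mm⁴.
Semicircular cap: semicircle r = 67.5, A = 7 157 mm², y = 138.6 mm, Ī = 2 278 490 mm⁴.
Centroid: ȳ = ΣA·y / ΣA = 82.2 mm.
Transfer each piece to the horizontal axis through the centroid using Ī + A·d² with d = y − 82.2:
  rectangular body: d = -27.2 mm → contributes +25 963 098 mm⁴
  semicircular cap: d = 56.44 mm → contributes +25 080 386 mm⁴
Total I = 51 043 484 mm⁴.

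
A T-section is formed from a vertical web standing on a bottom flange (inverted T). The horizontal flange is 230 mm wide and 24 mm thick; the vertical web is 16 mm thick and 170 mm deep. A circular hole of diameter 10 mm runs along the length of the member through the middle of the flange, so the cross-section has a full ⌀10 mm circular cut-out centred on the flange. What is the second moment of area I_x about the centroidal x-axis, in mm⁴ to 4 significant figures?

I_x ≈ 2.388 × 10⁷ mm⁴

Treat the section as a set of non-overlapping primitives; coordinates are from the bounding-box lower-left.
Flange: 230 × 24, A = 5 520 mm², y = 12 mm, Ī = 264 960 mm⁴.
Web: 16 × 170, A = 2 720 mm², y = 109 mm, Ī = 6 550 667 mm⁴.
Hole (subtracted): ⌀10, A = 78.5398 mm², y = 12 mm, Ī = 490.874 mm⁴.
Centroid: ȳ = ΣA·y / ΣA = 44.3275 mm.
Transfer each piece to the centroidal x-axis using Ī + A·d² with d = y − 44.3275:
  flange: d = -32.3275 mm → contributes +6 033 749 mm⁴
  web: d = 64.6725 mm → contributes +17 927 137 mm⁴
  hole: d = -32.3275 mm → contributes −82570.5 mm⁴
Total I = 23 878 315 mm⁴.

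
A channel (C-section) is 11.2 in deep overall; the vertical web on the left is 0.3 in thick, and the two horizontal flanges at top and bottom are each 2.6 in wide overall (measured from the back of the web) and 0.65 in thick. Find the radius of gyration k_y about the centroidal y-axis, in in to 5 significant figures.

k_y ≈ 0.79537 in

Split into non-overlapping primitives; take the origin at the lower-left of the bounding box.
Web: 0.3 × 11.2, A = 3.36 in², x = 0.15 in, Ī = 0.0252 in⁴.
Top flange (beyond web): 2.3 × 0.65, A = 1.495 in², x = 1.45 in, Ī = 0.6590458 in⁴.
Bottom flange (beyond web): 2.3 × 0.65, A = 1.495 in², x = 1.45 in, Ī = 0.6590458 in⁴.
Centroid: x̄ = ΣA·x / ΣA = 0.762126 in.
Transfer each piece to the centroidal y-axis using Ī + A·d² with d = x − 0.762126:
  web: d = -0.612126 in → contributes +1.284186 in⁴
  top flange (beyond web): d = 0.687874 in → contributes +1.366436 in⁴
  bottom flange (beyond web): d = 0.687874 in → contributes +1.366436 in⁴
Total I = 4.017058 in⁴.
Radius of gyration: k = √(I/A) = √(4.017058 / 6.35) = 0.7953663 in.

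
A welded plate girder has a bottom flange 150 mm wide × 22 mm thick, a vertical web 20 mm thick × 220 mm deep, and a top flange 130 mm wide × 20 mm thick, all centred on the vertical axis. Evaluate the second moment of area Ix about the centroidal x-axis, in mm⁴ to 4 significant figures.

Ix ≈ 1.030 × 10⁸ mm⁴

Split into non-overlapping primitives; take the origin at the lower-left of the bounding box.
Bottom plate: 150 × 22, A = 3 300 mm², y = 11 mm, Ī = 133 100 mm⁴.
Web plate: 20 × 220, A = 4 400 mm², y = 132 mm, Ī = 17 746 667 mm⁴.
Top plate: 130 × 20, A = 2 600 mm², y = 252 mm, Ī = 86666.7 mm⁴.
Centroid: ȳ = ΣA·y / ΣA = 123.524 mm.
Transfer each piece to the centroidal x-axis using Ī + A·d² with d = y − 123.524:
  bottom plate: d = -112.524 mm → contributes +41 916 749 mm⁴
  web plate: d = 8.47573 mm → contributes +18 062 754 mm⁴
  top plate: d = 128.476 mm → contributes +43 002 300 mm⁴
Total I = 102 981 802 mm⁴.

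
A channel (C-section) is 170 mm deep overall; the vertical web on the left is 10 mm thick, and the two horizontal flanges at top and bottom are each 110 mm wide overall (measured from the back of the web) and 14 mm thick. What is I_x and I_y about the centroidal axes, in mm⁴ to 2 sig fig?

I_x ≈ 2.1 × 10⁷ mm⁴, I_y ≈ 5.5 × 10⁶ mm⁴

Treat the section as a set of non-overlapping primitives; coordinates are from the bounding-box lower-left.
Web: 10 × 170, A = 1 700 mm², y = 85 mm, Ī = 4 094 167 mm⁴.
Top flange (beyond web): 100 × 14, A = 1 400 mm², y = 163 mm, Ī = 22 867 mm⁴.
Bottom flange (beyond web): 100 × 14, A = 1 400 mm², y = 7 mm, Ī = 22 867 mm⁴.
By symmetry the centroid is at mid-height, ȳ = 85 mm.
Transfer each piece to the centroidal x-axis using Ī + A·d² with d = y − 85:
  web: d = 0 mm → contributes +4 094 167 mm⁴
  top flange (beyond web): d = 78 mm → contributes +8 540 467 mm⁴
  bottom flange (beyond web): d = -78 mm → contributes +8 540 467 mm⁴
Total I = 21 175 100 mm⁴.
For the y-axis: x̄ = 39.22 mm.
Repeating about the centroidal y-axis gives I_y = 5 547 278 mm⁴.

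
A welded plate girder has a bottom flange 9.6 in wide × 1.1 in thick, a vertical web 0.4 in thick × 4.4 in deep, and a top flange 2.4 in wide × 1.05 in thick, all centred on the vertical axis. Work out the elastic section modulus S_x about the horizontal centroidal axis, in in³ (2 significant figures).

Split into non-overlapping primitives; take the origin at the lower-left of the bounding box.
Bottom plate: 9.6 × 1.1, A = 10.56 in², y = 0.55 in, Ī = 1.065 in⁴.
Web plate: 0.4 × 4.4, A = 1.76 in², y = 3.3 in, Ī = 2.839 in⁴.
Top plate: 2.4 × 1.05, A = 2.52 in², y = 6.025 in, Ī = 0.2315 in⁴.
Centroid: ȳ = ΣA·y / ΣA = 1.806 in.
Transfer each piece to the horizontal centroidal axis using Ī + A·d² with d = y − 1.806:
  bottom plate: d = -1.256 in → contributes +17.72 in⁴
  web plate: d = 1.494 in → contributes +6.769 in⁴
  top plate: d = 4.219 in → contributes +45.09 in⁴
Total I = 69.58 in⁴.
Extreme fibre distance c = 4.744 in; S = I/c = 14.67 in³.

S_x ≈ 15 in³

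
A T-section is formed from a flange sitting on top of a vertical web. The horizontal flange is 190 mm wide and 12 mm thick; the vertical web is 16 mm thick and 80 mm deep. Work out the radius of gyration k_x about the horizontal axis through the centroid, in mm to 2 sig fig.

k_x ≈ 26 mm

Split into non-overlapping primitives; take the origin at the lower-left of the bounding box.
Flange: 190 × 12, A = 2 280 mm², y = 86 mm, Ī = 27 360 mm⁴.
Web: 16 × 80, A = 1 280 mm², y = 40 mm, Ī = 682 667 mm⁴.
Centroid: ȳ = ΣA·y / ΣA = 69.46 mm.
Transfer each piece to the horizontal axis through the centroid using Ī + A·d² with d = y − 69.46:
  flange: d = 16.54 mm → contributes +651 052 mm⁴
  web: d = -29.46 mm → contributes +1 793 619 mm⁴
Total I = 2 444 671 mm⁴.
Radius of gyration: k = √(I/A) = √(2 444 671 / 3 560) = 26.21 mm.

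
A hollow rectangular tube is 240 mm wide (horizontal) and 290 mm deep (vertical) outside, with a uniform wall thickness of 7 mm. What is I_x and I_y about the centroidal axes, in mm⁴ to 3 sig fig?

I_x ≈ 9.18 × 10⁷ mm⁴, I_y ≈ 6.86 × 10⁷ mm⁴

Treat the section as a set of non-overlapping primitives; coordinates are from the bounding-box lower-left.
Outer rectangle: 240 × 290, A = 69 600 mm², y = 145 mm, Ī = 487 780 000 mm⁴.
Inner void (subtracted): 226 × 276, A = 62 376 mm², y = 145 mm, Ī = 395 962 848 mm⁴.
By symmetry the centroid is at mid-height, ȳ = 145 mm.
All pieces are centred on the centroidal x-axis, so I = ΣĪ (holes subtracted) = 91 817 152 mm⁴.
Repeating about the centroidal y-axis gives I_y = 68 586 952 mm⁴.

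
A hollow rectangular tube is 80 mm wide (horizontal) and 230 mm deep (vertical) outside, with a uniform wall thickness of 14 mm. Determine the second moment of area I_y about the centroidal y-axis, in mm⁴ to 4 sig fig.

Break the section into simple shapes (no overlaps), measuring from the bottom-left corner of the bounding box.
Outer rectangle: 80 × 230, A = 18 400 mm², x = 40 mm, Ī = 9 813 333 mm⁴.
Inner void (subtracted): 52 × 202, A = 10 504 mm², x = 40 mm, Ī = 2 366 901 mm⁴.
By symmetry the centroid is at mid-width, x̄ = 40 mm.
All pieces are centred on the centroidal y-axis, so I = ΣĪ (holes subtracted) = 7 446 432 mm⁴.

I_y ≈ 7.446 × 10⁶ mm⁴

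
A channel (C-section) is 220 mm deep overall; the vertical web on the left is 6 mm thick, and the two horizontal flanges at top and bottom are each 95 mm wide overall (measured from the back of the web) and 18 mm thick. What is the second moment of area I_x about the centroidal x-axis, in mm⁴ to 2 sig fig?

I_x ≈ 3.8 × 10⁷ mm⁴

Break the section into simple shapes (no overlaps), measuring from the bottom-left corner of the bounding box.
Web: 6 × 220, A = 1 320 mm², y = 110 mm, Ī = 5 324 000 mm⁴.
Top flange (beyond web): 89 × 18, A = 1 602 mm², y = 211 mm, Ī = 43 254 mm⁴.
Bottom flange (beyond web): 89 × 18, A = 1 602 mm², y = 9 mm, Ī = 43 254 mm⁴.
By symmetry the centroid is at mid-height, ȳ = 110 mm.
Transfer each piece to the centroidal x-axis using Ī + A·d² with d = y − 110:
  web: d = 0 mm → contributes +5 324 000 mm⁴
  top flange (beyond web): d = 101 mm → contributes +16 385 256 mm⁴
  bottom flange (beyond web): d = -101 mm → contributes +16 385 256 mm⁴
Total I = 38 094 512 mm⁴.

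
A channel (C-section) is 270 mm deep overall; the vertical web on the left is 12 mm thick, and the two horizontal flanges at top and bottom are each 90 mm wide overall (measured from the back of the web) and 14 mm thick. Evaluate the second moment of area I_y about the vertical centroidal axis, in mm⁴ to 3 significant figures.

I_y ≈ 3.79 × 10⁶ mm⁴

Split into non-overlapping primitives; take the origin at the lower-left of the bounding box.
Web: 12 × 270, A = 3 240 mm², x = 6 mm, Ī = 38 880 mm⁴.
Top flange (beyond web): 78 × 14, A = 1 092 mm², x = 51 mm, Ī = 553 644 mm⁴.
Bottom flange (beyond web): 78 × 14, A = 1 092 mm², x = 51 mm, Ī = 553 644 mm⁴.
Centroid: x̄ = ΣA·x / ΣA = 24.119 mm.
Transfer each piece to the vertical centroidal axis using Ī + A·d² with d = x − 24.119:
  web: d = -18.119 mm → contributes +1 102 621 mm⁴
  top flange (beyond web): d = 26.881 mm → contributes +1 342 683 mm⁴
  bottom flange (beyond web): d = 26.881 mm → contributes +1 342 683 mm⁴
Total I = 3 787 987 mm⁴.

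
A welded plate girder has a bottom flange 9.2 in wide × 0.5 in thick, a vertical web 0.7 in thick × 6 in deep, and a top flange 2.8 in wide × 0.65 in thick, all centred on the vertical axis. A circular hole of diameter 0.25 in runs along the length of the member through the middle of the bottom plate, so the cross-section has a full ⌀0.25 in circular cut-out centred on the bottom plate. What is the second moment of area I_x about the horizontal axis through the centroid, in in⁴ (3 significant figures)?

I_x ≈ 73.7 in⁴

Decompose the section into non-overlapping parts with the origin at the bottom-left of its bounding rectangle.
Bottom plate: 9.2 × 0.5, A = 4.6 in², y = 0.25 in, Ī = 0.095833 in⁴.
Web plate: 0.7 × 6, A = 4.2 in², y = 3.5 in, Ī = 12.6 in⁴.
Top plate: 2.8 × 0.65, A = 1.82 in², y = 6.825 in, Ī = 0.064079 in⁴.
Hole (subtracted): ⌀0.25, A = 0.049087 in², y = 0.25 in, Ī = 0.00019175 in⁴.
Centroid: ȳ = ΣA·y / ΣA = 2.6733 in.
Transfer each piece to the horizontal axis through the centroid using Ī + A·d² with d = y − 2.6733:
  bottom plate: d = -2.4233 in → contributes +27.109 in⁴
  web plate: d = 0.8267 in → contributes +15.47 in⁴
  top plate: d = 4.1517 in → contributes +31.435 in⁴
  hole: d = -2.4233 in → contributes −0.28845 in⁴
Total I = 73.725 in⁴.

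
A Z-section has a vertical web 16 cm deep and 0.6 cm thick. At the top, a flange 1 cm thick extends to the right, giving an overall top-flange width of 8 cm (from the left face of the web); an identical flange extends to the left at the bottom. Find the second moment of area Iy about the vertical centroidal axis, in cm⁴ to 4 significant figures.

Iy ≈ 304.6 cm⁴

Split into non-overlapping primitives; take the origin at the lower-left of the bounding box.
Web: 0.6 × 16, A = 9.6 cm², x = 7.7 cm, Ī = 0.288 cm⁴.
Top flange (beyond web): 7.4 × 1, A = 7.4 cm², x = 11.7 cm, Ī = 33.7687 cm⁴.
Bottom flange (beyond web): 7.4 × 1, A = 7.4 cm², x = 3.7 cm, Ī = 33.7687 cm⁴.
Centroid: x̄ = ΣA·x / ΣA = 7.7 cm.
Transfer each piece to the vertical centroidal axis using Ī + A·d² with d = x − 7.7:
  web: d = 0 cm → contributes +0.288 cm⁴
  top flange (beyond web): d = 4 cm → contributes +152.169 cm⁴
  bottom flange (beyond web): d = -4 cm → contributes +152.169 cm⁴
Total I = 304.625 cm⁴.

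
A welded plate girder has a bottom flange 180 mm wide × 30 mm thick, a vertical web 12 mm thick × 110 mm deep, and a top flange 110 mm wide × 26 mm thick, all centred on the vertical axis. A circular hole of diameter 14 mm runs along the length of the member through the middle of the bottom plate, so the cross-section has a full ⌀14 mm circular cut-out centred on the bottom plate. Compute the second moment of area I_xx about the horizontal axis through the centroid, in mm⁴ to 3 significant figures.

I_xx ≈ 3.77 × 10⁷ mm⁴

Break the section into simple shapes (no overlaps), measuring from the bottom-left corner of the bounding box.
Bottom plate: 180 × 30, A = 5 400 mm², y = 15 mm, Ī = 405 000 mm⁴.
Web plate: 12 × 110, A = 1 320 mm², y = 85 mm, Ī = 1 331 000 mm⁴.
Top plate: 110 × 26, A = 2 860 mm², y = 153 mm, Ī = 161 113 mm⁴.
Hole (subtracted): ⌀14, A = 153.94 mm², y = 15 mm, Ī = 1885.7 mm⁴.
Centroid: ȳ = ΣA·y / ΣA = 66.674 mm.
Transfer each piece to the horizontal axis through the centroid using Ī + A·d² with d = y − 66.674:
  bottom plate: d = -51.674 mm → contributes +14 823 955 mm⁴
  web plate: d = 18.326 mm → contributes +1 774 324 mm⁴
  top plate: d = 86.326 mm → contributes +21 474 465 mm⁴
  hole: d = -51.674 mm → contributes −412 928 mm⁴
Total I = 37 659 816 mm⁴.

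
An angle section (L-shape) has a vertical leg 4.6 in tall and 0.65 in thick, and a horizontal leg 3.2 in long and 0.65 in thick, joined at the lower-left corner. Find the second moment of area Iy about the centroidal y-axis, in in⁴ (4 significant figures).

Iy ≈ 3.733 in⁴

Break the section into simple shapes (no overlaps), measuring from the bottom-left corner of the bounding box.
Vertical leg: 0.65 × 4.6, A = 2.99 in², x = 0.325 in, Ī = 0.105273 in⁴.
Horizontal leg (remainder): 2.55 × 0.65, A = 1.6575 in², x = 1.925 in, Ī = 0.898158 in⁴.
Centroid: x̄ = ΣA·x / ΣA = 0.895629 in.
Transfer each piece to the centroidal y-axis using Ī + A·d² with d = x − 0.895629:
  vertical leg: d = -0.570629 in → contributes +1.07887 in⁴
  horizontal leg (remainder): d = 1.02937 in → contributes +2.65445 in⁴
Total I = 3.73332 in⁴.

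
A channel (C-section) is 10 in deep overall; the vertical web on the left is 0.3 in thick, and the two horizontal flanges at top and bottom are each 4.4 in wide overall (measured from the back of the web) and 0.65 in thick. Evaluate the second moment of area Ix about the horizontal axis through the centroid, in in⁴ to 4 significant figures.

Ix ≈ 141.7 in⁴

Split into non-overlapping primitives; take the origin at the lower-left of the bounding box.
Web: 0.3 × 10, A = 3 in², y = 5 in, Ī = 25 in⁴.
Top flange (beyond web): 4.1 × 0.65, A = 2.665 in², y = 9.675 in, Ī = 0.0938302 in⁴.
Bottom flange (beyond web): 4.1 × 0.65, A = 2.665 in², y = 0.325 in, Ī = 0.0938302 in⁴.
By symmetry the centroid is at mid-height, ȳ = 5 in.
Transfer each piece to the horizontal axis through the centroid using Ī + A·d² with d = y − 5:
  web: d = 0 in → contributes +25 in⁴
  top flange (beyond web): d = 4.675 in → contributes +58.3391 in⁴
  bottom flange (beyond web): d = -4.675 in → contributes +58.3391 in⁴
Total I = 141.678 in⁴.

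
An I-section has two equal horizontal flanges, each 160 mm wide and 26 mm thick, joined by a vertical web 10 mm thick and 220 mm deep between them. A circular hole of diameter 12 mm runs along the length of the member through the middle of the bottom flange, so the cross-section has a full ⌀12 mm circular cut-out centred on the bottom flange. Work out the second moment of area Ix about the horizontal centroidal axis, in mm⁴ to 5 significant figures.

Ix ≈ 1.3348 × 10⁸ mm⁴

Decompose the section into non-overlapping parts with the origin at the bottom-left of its bounding rectangle.
Bottom flange: 160 × 26, A = 4 160 mm², y = 13 mm, Ī = 234346.7 mm⁴.
Web: 10 × 220, A = 2 200 mm², y = 136 mm, Ī = 8 873 333 mm⁴.
Top flange: 160 × 26, A = 4 160 mm², y = 259 mm, Ī = 234346.7 mm⁴.
Hole (subtracted): ⌀12, A = 113.0973 mm², y = 13 mm, Ī = 1017.876 mm⁴.
Centroid: ȳ = ΣA·y / ΣA = 137.3367 mm.
Transfer each piece to the horizontal centroidal axis using Ī + A·d² with d = y − 137.3367:
  bottom flange: d = -124.3367 mm → contributes +64 546 351 mm⁴
  web: d = -1.336706 mm → contributes +8 877 264 mm⁴
  top flange: d = 121.6633 mm → contributes +61 810 488 mm⁴
  hole: d = -124.3367 mm → contributes −1 749 459 mm⁴
Total I = 133 484 644 mm⁴.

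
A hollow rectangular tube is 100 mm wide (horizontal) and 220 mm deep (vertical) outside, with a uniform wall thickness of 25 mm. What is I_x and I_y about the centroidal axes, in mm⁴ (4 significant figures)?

Split into non-overlapping primitives; take the origin at the lower-left of the bounding box.
Outer rectangle: 100 × 220, A = 22 000 mm², y = 110 mm, Ī = 88 733 333 mm⁴.
Inner void (subtracted): 50 × 170, A = 8 500 mm², y = 110 mm, Ī = 20 470 833 mm⁴.
By symmetry the centroid is at mid-height, ȳ = 110 mm.
All pieces are centred on the centroidal x-axis, so I = ΣĪ (holes subtracted) = 68 262 500 mm⁴.
Repeating about the centroidal y-axis gives I_y = 16 562 500 mm⁴.

I_x ≈ 6.826 × 10⁷ mm⁴, I_y ≈ 1.656 × 10⁷ mm⁴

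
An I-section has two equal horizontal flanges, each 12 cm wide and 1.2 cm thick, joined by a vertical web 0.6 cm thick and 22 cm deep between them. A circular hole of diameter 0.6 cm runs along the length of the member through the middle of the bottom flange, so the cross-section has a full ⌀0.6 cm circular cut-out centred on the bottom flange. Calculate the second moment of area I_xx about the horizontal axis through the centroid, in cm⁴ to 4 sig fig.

Break the section into simple shapes (no overlaps), measuring from the bottom-left corner of the bounding box.
Bottom flange: 12 × 1.2, A = 14.4 cm², y = 0.6 cm, Ī = 1.728 cm⁴.
Web: 0.6 × 22, A = 13.2 cm², y = 12.2 cm, Ī = 532.4 cm⁴.
Top flange: 12 × 1.2, A = 14.4 cm², y = 23.8 cm, Ī = 1.728 cm⁴.
Hole (subtracted): ⌀0.6, A = 0.282743 cm², y = 0.6 cm, Ī = 0.00636173 cm⁴.
Centroid: ȳ = ΣA·y / ΣA = 12.2786 cm.
Transfer each piece to the horizontal axis through the centroid using Ī + A·d² with d = y − 12.2786:
  bottom flange: d = -11.6786 cm → contributes +1965.75 cm⁴
  web: d = -0.0786203 cm → contributes +532.482 cm⁴
  top flange: d = 11.5214 cm → contributes +1913.22 cm⁴
  hole: d = -11.6786 cm → contributes −38.5698 cm⁴
Total I = 4372.87 cm⁴.

I_xx ≈ 4373 cm⁴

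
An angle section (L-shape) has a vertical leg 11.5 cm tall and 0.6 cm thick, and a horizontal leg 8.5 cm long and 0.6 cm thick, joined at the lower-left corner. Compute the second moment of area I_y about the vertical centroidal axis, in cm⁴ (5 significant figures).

Decompose the section into non-overlapping parts with the origin at the bottom-left of its bounding rectangle.
Vertical leg: 0.6 × 11.5, A = 6.9 cm², x = 0.3 cm, Ī = 0.207 cm⁴.
Horizontal leg (remainder): 7.9 × 0.6, A = 4.74 cm², x = 4.55 cm, Ī = 24.65195 cm⁴.
Centroid: x̄ = ΣA·x / ΣA = 2.03067 cm.
Transfer each piece to the vertical centroidal axis using Ī + A·d² with d = x − 2.03067:
  vertical leg: d = -1.73067 cm → contributes +20.87401 cm⁴
  horizontal leg (remainder): d = 2.51933 cm → contributes +54.73684 cm⁴
Total I = 75.61085 cm⁴.

I_y ≈ 75.611 cm⁴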